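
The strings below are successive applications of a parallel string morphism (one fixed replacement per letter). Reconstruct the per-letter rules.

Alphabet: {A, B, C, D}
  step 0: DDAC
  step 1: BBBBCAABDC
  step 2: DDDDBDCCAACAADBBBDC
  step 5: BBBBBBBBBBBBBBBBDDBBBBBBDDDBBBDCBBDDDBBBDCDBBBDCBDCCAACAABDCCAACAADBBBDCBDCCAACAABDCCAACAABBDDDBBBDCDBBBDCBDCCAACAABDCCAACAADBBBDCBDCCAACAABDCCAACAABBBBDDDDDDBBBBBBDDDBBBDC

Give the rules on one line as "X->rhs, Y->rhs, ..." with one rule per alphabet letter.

A->CAA, B->D, C->BDC, D->BB

  step 1 ⇒ step 2: BBBBCAABDC ⇒ D·D·D·D·BDC·CAA·CAA·D·BB·BDC
    A ↦ CAA
    B ↦ D
    C ↦ BDC
    D ↦ BB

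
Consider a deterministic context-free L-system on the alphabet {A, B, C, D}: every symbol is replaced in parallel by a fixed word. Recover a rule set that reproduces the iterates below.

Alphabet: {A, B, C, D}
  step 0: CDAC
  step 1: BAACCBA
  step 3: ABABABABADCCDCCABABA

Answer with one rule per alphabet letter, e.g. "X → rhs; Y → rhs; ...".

A->CC, B->D, C->BA, D->A

  step 0 ⇒ step 1: CDAC ⇒ BA·A·CC·BA
    A ↦ CC
    C ↦ BA
    D ↦ A
    B ↦ D  (constrained at step 1)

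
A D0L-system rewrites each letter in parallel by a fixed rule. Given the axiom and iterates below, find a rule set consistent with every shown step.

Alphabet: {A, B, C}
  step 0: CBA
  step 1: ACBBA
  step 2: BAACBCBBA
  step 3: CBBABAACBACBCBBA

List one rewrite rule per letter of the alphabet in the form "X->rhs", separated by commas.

A->BA, B->CB, C->A

  step 2 ⇒ step 3: BAACBCBBA ⇒ CB·BA·BA·A·CB·A·CB·CB·BA
    A ↦ BA
    B ↦ CB
    C ↦ A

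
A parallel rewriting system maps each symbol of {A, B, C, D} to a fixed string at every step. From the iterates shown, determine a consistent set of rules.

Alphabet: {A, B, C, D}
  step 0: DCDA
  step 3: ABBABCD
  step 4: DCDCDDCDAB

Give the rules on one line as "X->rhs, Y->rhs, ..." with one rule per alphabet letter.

A->D, B->CD, C->A, D->B

  step 3 ⇒ step 4: ABBABCD ⇒ D·CD·CD·D·CD·A·B
    A ↦ D
    B ↦ CD
    C ↦ A
    D ↦ B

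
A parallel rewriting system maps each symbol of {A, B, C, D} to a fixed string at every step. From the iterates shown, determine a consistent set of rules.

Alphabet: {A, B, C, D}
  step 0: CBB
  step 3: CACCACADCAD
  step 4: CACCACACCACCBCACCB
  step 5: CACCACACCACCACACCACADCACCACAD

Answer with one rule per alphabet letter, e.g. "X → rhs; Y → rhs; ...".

A->C, B->D, C->CA, D->CB

  step 4 ⇒ step 5: CACCACACCACCBCACCB ⇒ CA·C·CA·CA·C·CA·C·CA·CA·C·CA·CA·D·CA·C·CA·CA·D
    A ↦ C
    B ↦ D
    C ↦ CA
  step 3 ⇒ step 4: CACCACADCAD ⇒ CA·C·CA·CA·C·CA·C·CB·CA·C·CB
    D ↦ CB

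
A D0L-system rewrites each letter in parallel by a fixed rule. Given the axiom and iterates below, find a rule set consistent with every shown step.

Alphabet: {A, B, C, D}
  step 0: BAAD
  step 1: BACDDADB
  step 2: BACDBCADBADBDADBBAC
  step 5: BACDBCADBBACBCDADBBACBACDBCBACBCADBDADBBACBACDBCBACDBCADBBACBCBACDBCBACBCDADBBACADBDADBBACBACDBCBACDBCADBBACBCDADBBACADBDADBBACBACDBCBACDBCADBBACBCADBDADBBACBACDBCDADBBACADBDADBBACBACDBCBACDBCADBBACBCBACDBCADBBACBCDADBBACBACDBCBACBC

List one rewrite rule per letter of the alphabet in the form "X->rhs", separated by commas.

A->D, B->BAC, C->BC, D->ADB

  step 1 ⇒ step 2: BACDDADB ⇒ BAC·D·BC·ADB·ADB·D·ADB·BAC
    A ↦ D
    B ↦ BAC
    C ↦ BC
    D ↦ ADB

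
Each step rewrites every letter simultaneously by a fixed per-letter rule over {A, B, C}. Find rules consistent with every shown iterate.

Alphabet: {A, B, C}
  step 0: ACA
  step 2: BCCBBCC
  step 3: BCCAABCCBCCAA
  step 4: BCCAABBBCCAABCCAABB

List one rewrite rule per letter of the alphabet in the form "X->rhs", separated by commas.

  step 3 ⇒ step 4: BCCAABCCBCCAA ⇒ BCC·A·A·B·B·BCC·A·A·BCC·A·A·B·B
    A ↦ B
    B ↦ BCC
    C ↦ A

A->B, B->BCC, C->A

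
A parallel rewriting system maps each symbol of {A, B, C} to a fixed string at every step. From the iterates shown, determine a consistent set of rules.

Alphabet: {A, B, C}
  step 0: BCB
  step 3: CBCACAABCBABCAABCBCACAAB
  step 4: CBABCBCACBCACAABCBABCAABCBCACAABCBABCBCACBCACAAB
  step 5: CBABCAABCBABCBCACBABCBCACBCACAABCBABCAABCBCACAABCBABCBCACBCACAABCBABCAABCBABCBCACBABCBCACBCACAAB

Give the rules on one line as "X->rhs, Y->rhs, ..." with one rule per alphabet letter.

  step 4 ⇒ step 5: CBABCBCACBCACAABCBABCAABCBCACAABCBABCBCACBCACAAB ⇒ CB·AB·CA·AB·CB·AB·CB·CA·CB·AB·CB·CA·CB·CA·CA·AB·CB·AB·CA·AB·CB·CA·CA·AB·CB·AB·CB·CA·CB·CA·CA·AB·CB·AB·CA·AB·CB·AB·CB·CA·CB·AB·CB·CA·CB·CA·CA·AB
    A ↦ CA
    B ↦ AB
    C ↦ CB

A->CA, B->AB, C->CB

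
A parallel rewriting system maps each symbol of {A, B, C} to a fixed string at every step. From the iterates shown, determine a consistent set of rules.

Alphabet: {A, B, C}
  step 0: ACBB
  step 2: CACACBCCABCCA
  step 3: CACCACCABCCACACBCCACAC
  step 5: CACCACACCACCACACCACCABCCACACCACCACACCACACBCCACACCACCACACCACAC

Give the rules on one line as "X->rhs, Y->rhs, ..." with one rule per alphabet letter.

  step 2 ⇒ step 3: CACACBCCABCCA ⇒ CA·C·CA·C·CA·BC·CA·CA·C·BC·CA·CA·C
    A ↦ C
    B ↦ BC
    C ↦ CA

A->C, B->BC, C->CA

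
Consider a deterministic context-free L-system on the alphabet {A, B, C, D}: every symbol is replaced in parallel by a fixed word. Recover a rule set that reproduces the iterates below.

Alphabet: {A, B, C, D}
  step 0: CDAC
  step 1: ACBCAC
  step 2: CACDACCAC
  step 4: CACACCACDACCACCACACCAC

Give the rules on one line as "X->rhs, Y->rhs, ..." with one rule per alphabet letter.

  step 1 ⇒ step 2: ACBCAC ⇒ C·AC·D·AC·C·AC
    A ↦ C
    B ↦ D
    C ↦ AC
  step 0 ⇒ step 1: CDAC ⇒ AC·B·C·AC
    D ↦ B

A->C, B->D, C->AC, D->B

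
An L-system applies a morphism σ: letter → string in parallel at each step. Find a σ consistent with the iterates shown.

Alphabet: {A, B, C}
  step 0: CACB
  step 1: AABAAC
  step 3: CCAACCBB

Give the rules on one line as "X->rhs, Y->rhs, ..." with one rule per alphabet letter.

  step 0 ⇒ step 1: CACB ⇒ AA·B·AA·C
    A ↦ B
    B ↦ C
    C ↦ AA

A->B, B->C, C->AA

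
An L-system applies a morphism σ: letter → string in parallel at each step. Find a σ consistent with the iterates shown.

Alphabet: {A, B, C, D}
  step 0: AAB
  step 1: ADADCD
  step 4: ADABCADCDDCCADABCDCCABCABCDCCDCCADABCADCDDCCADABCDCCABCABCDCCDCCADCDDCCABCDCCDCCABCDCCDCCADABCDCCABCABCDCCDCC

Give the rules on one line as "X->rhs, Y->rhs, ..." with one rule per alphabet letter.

A->AD, B->CD, C->DCC, D->ABC

  step 0 ⇒ step 1: AAB ⇒ AD·AD·CD
    A ↦ AD
    B ↦ CD
    C ↦ DCC  (constrained at step 1)
    D ↦ ABC  (constrained at step 1)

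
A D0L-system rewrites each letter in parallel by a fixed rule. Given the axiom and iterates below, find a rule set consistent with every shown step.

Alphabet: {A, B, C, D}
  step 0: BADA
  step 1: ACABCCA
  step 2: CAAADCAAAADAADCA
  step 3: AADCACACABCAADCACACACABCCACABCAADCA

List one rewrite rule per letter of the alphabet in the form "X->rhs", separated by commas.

  step 2 ⇒ step 3: CAAADCAAAADAADCA ⇒ AAD·CA·CA·CA·BC·AAD·CA·CA·CA·CA·BC·CA·CA·BC·AAD·CA
    A ↦ CA
    C ↦ AAD
    D ↦ BC
  step 0 ⇒ step 1: BADA ⇒ A·CA·BC·CA
    B ↦ A

A->CA, B->A, C->AAD, D->BC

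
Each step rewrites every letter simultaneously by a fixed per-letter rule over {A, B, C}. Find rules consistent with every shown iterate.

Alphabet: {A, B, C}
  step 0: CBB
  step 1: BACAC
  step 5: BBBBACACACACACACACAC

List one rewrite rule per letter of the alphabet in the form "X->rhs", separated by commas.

A->B, B->AC, C->B

  step 0 ⇒ step 1: CBB ⇒ B·AC·AC
    B ↦ AC
    C ↦ B
    A ↦ B  (constrained at step 1)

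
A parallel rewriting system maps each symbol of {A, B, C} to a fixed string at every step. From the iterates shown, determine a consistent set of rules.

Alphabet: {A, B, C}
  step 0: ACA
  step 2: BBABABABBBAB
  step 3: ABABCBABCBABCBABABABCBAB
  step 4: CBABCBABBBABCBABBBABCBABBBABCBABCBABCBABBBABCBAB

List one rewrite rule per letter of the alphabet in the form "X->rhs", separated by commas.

A->CB, B->AB, C->BB

  step 3 ⇒ step 4: ABABCBABCBABCBABABABCBAB ⇒ CB·AB·CB·AB·BB·AB·CB·AB·BB·AB·CB·AB·BB·AB·CB·AB·CB·AB·CB·AB·BB·AB·CB·AB
    A ↦ CB
    B ↦ AB
    C ↦ BB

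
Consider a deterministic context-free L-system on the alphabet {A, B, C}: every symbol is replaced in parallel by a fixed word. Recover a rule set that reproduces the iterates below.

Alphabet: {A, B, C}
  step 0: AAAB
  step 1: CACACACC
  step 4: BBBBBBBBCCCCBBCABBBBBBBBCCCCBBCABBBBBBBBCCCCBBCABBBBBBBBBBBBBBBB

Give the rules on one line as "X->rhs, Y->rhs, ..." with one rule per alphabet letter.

A->CA, B->CC, C->BB

  step 0 ⇒ step 1: AAAB ⇒ CA·CA·CA·CC
    A ↦ CA
    B ↦ CC
    C ↦ BB  (constrained at step 1)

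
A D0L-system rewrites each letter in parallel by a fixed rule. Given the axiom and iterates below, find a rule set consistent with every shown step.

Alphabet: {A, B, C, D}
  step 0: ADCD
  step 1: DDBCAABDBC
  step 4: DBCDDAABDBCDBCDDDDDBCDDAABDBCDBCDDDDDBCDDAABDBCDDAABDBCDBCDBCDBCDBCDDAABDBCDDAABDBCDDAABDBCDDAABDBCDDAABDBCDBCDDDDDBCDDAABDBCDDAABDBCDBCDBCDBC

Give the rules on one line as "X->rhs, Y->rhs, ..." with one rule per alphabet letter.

A->D, B->DD, C->AAB, D->DBC

  step 0 ⇒ step 1: ADCD ⇒ D·DBC·AAB·DBC
    A ↦ D
    C ↦ AAB
    D ↦ DBC
    B ↦ DD  (constrained at step 1)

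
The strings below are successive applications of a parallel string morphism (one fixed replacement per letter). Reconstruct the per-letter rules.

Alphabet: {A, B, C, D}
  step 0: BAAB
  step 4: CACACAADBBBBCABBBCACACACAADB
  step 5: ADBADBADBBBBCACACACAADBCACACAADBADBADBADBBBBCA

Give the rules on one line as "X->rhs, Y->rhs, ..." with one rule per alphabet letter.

  step 4 ⇒ step 5: CACACAADBBBBCABBBCACACACAADB ⇒ AD·B·AD·B·AD·B·B·BB·CA·CA·CA·CA·AD·B·CA·CA·CA·AD·B·AD·B·AD·B·AD·B·B·BB·CA
    A ↦ B
    B ↦ CA
    C ↦ AD
    D ↦ BB

A->B, B->CA, C->AD, D->BB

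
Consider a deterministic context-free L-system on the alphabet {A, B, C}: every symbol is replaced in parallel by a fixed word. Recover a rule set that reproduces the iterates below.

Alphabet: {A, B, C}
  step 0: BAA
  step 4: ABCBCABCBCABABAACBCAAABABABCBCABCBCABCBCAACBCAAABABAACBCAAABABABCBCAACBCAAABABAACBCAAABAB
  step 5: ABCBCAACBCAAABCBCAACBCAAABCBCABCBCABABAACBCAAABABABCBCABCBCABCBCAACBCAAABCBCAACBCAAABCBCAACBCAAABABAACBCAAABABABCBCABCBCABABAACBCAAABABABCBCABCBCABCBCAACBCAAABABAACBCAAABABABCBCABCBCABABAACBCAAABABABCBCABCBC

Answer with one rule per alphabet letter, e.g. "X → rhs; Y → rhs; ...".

A->AB, B->CBC, C->AA

  step 4 ⇒ step 5: ABCBCABCBCABABAACBCAAABABABCBCABCBCABCBCAACBCAAABABAACBCAAABABABCBCAACBCAAABABAACBCAAABAB ⇒ AB·CBC·AA·CBC·AA·AB·CBC·AA·CBC·AA·AB·CBC·AB·CBC·AB·AB·AA·CBC·AA·AB·AB·AB·CBC·AB·CBC·AB·CBC·AA·CBC·AA·AB·CBC·AA·CBC·AA·AB·CBC·AA·CBC·AA·AB·AB·AA·CBC·AA·AB·AB·AB·CBC·AB·CBC·AB·AB·AA·CBC·AA·AB·AB·AB·CBC·AB·CBC·AB·CBC·AA·CBC·AA·AB·AB·AA·CBC·AA·AB·AB·AB·CBC·AB·CBC·AB·AB·AA·CBC·AA·AB·AB·AB·CBC·AB·CBC
    A ↦ AB
    B ↦ CBC
    C ↦ AA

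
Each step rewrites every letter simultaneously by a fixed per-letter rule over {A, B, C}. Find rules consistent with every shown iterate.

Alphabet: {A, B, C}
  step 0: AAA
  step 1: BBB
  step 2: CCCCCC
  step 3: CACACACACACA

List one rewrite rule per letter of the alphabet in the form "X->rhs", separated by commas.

A->B, B->CC, C->CA

  step 2 ⇒ step 3: CCCCCC ⇒ CA·CA·CA·CA·CA·CA
    C ↦ CA
  step 0 ⇒ step 1: AAA ⇒ B·B·B
    A ↦ B
  step 1 ⇒ step 2: BBB ⇒ CC·CC·CC
    B ↦ CC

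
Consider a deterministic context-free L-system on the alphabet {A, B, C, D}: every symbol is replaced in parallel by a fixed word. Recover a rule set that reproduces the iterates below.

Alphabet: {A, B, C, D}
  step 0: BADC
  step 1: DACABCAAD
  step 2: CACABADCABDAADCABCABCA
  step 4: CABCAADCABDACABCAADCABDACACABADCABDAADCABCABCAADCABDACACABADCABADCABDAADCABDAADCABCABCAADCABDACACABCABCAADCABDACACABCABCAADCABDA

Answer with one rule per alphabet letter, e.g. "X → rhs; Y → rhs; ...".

  step 1 ⇒ step 2: DACABCAAD ⇒ CA·CAB·AD·CAB·DA·AD·CAB·CAB·CA
    A ↦ CAB
    B ↦ DA
    C ↦ AD
    D ↦ CA

A->CAB, B->DA, C->AD, D->CA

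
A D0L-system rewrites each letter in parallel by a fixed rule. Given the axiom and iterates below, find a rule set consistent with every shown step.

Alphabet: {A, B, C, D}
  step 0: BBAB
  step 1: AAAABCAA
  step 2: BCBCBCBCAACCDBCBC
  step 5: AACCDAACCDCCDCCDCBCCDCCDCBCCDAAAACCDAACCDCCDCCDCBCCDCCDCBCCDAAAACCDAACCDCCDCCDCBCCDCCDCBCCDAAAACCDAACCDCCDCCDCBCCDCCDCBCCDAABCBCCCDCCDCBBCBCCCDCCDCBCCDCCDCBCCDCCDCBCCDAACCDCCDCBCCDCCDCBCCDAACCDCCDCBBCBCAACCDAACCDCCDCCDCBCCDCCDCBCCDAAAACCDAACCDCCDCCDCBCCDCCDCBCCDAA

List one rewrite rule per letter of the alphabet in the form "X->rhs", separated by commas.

  step 1 ⇒ step 2: AAAABCAA ⇒ BC·BC·BC·BC·AA·CCD·BC·BC
    A ↦ BC
    B ↦ AA
    C ↦ CCD
    D ↦ CB  (constrained at step 2)

A->BC, B->AA, C->CCD, D->CB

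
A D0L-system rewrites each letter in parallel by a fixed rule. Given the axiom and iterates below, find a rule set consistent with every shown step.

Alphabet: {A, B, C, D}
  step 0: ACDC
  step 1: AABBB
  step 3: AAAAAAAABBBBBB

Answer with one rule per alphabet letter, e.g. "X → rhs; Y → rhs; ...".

  step 0 ⇒ step 1: ACDC ⇒ AA·B·B·B
    A ↦ AA
    C ↦ B
    D ↦ B
    B ↦ CD  (constrained at step 1)

A->AA, B->CD, C->B, D->B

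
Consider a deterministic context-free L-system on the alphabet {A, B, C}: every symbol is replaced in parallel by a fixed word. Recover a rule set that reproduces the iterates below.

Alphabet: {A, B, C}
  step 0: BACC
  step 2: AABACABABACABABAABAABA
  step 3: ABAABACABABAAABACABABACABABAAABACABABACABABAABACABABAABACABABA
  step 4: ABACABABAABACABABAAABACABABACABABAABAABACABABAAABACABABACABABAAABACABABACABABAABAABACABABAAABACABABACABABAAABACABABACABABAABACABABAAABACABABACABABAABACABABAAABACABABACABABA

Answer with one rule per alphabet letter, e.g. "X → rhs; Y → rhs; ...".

A->ABA, B->CAB, C->A

  step 3 ⇒ step 4: ABAABACABABAAABACABABACABABAAABACABABACABABAABACABABAABACABABA ⇒ ABA·CAB·ABA·ABA·CAB·ABA·A·ABA·CAB·ABA·CAB·ABA·ABA·ABA·CAB·ABA·A·ABA·CAB·ABA·CAB·ABA·A·ABA·CAB·ABA·CAB·ABA·ABA·ABA·CAB·ABA·A·ABA·CAB·ABA·CAB·ABA·A·ABA·CAB·ABA·CAB·ABA·ABA·CAB·ABA·A·ABA·CAB·ABA·CAB·ABA·ABA·CAB·ABA·A·ABA·CAB·ABA·CAB·ABA
    A ↦ ABA
    B ↦ CAB
    C ↦ A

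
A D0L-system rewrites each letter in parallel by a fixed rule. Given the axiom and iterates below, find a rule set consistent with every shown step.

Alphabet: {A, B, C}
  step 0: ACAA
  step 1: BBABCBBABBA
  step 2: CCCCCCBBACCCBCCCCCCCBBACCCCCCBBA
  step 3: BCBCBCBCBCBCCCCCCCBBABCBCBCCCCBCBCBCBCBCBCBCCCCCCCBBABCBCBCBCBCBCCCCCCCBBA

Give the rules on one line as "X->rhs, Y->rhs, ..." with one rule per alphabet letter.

A->BBA, B->CCC, C->BC

  step 2 ⇒ step 3: CCCCCCBBACCCBCCCCCCCBBACCCCCCBBA ⇒ BC·BC·BC·BC·BC·BC·CCC·CCC·BBA·BC·BC·BC·CCC·BC·BC·BC·BC·BC·BC·BC·CCC·CCC·BBA·BC·BC·BC·BC·BC·BC·CCC·CCC·BBA
    A ↦ BBA
    B ↦ CCC
    C ↦ BC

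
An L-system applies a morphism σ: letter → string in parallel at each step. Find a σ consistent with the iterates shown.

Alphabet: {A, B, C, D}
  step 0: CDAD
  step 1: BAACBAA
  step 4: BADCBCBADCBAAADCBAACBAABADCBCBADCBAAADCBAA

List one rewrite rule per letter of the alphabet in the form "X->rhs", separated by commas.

  step 0 ⇒ step 1: CDAD ⇒ B·AA·CB·AA
    A ↦ CB
    C ↦ B
    D ↦ AA
    B ↦ AD  (constrained at step 1)

A->CB, B->AD, C->B, D->AA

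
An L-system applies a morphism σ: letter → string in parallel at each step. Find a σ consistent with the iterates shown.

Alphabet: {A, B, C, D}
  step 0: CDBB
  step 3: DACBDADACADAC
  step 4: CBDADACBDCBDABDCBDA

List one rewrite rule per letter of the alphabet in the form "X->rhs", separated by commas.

A->BD, B->DA, C->A, D->C

  step 3 ⇒ step 4: DACBDADACADAC ⇒ C·BD·A·DA·C·BD·C·BD·A·BD·C·BD·A
    A ↦ BD
    B ↦ DA
    C ↦ A
    D ↦ C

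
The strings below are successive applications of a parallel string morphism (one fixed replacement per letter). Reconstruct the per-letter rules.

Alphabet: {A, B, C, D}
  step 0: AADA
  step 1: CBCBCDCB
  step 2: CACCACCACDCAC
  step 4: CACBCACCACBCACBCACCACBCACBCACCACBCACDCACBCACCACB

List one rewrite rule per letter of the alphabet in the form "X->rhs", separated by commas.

  step 1 ⇒ step 2: CBCBCDCB ⇒ CA·C·CA·C·CA·CD·CA·C
    B ↦ C
    C ↦ CA
    D ↦ CD
  step 0 ⇒ step 1: AADA ⇒ CB·CB·CD·CB
    A ↦ CB

A->CB, B->C, C->CA, D->CD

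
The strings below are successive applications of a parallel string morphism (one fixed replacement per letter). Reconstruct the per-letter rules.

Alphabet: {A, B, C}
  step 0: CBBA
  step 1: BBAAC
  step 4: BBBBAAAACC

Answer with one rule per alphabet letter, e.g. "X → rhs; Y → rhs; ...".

A->C, B->A, C->BB

  step 0 ⇒ step 1: CBBA ⇒ BB·A·A·C
    A ↦ C
    B ↦ A
    C ↦ BB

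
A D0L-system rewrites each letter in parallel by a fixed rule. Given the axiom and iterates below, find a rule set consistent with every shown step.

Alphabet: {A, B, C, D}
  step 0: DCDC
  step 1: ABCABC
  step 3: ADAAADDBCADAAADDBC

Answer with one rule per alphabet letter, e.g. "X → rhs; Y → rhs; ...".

  step 0 ⇒ step 1: DCDC ⇒ A·BC·A·BC
    C ↦ BC
    D ↦ A
    A ↦ DA  (constrained at step 1)
    B ↦ DD  (constrained at step 1)

A->DA, B->DD, C->BC, D->A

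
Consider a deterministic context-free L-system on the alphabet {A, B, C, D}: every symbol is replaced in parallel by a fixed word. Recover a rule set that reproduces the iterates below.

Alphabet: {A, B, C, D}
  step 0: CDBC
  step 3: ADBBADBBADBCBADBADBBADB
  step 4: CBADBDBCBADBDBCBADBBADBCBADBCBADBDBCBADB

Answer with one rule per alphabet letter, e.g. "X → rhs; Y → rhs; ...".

  step 3 ⇒ step 4: ADBBADBBADBCBADBADBBADB ⇒ CB·A·DB·DB·CB·A·DB·DB·CB·A·DB·BA·DB·CB·A·DB·CB·A·DB·DB·CB·A·DB
    A ↦ CB
    B ↦ DB
    C ↦ BA
    D ↦ A

A->CB, B->DB, C->BA, D->A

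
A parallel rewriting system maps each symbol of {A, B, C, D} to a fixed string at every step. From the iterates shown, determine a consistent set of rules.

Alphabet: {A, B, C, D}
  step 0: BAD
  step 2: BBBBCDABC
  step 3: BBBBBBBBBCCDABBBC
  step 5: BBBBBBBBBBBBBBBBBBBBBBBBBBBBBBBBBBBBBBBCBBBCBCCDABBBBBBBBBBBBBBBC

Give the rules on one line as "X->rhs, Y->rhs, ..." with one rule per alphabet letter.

A->DA, B->BB, C->BC, D->C

  step 2 ⇒ step 3: BBBBCDABC ⇒ BB·BB·BB·BB·BC·C·DA·BB·BC
    A ↦ DA
    B ↦ BB
    C ↦ BC
    D ↦ C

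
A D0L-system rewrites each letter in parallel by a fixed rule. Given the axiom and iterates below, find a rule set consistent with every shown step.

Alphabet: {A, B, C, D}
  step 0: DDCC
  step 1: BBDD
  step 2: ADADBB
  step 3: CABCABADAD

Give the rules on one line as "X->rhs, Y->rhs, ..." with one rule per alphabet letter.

A->CA, B->AD, C->D, D->B

  step 2 ⇒ step 3: ADADBB ⇒ CA·B·CA·B·AD·AD
    A ↦ CA
    B ↦ AD
    D ↦ B
  step 0 ⇒ step 1: DDCC ⇒ B·B·D·D
    C ↦ D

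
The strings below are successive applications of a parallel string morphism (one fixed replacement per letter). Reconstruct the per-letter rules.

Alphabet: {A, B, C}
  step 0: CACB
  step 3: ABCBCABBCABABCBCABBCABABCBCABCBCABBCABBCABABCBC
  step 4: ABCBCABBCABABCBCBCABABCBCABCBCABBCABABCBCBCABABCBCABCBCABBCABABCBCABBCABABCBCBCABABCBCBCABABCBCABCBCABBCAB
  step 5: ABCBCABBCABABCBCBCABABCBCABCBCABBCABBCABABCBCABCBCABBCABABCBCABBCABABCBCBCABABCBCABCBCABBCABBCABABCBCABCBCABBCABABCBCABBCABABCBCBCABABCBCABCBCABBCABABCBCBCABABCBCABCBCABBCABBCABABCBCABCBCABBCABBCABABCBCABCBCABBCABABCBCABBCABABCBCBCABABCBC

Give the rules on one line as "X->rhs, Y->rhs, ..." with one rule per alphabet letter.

A->ABC, B->BC, C->AB

  step 4 ⇒ step 5: ABCBCABBCABABCBCBCABABCBCABCBCABBCABABCBCBCABABCBCABCBCABBCABABCBCABBCABABCBCBCABABCBCBCABABCBCABCBCABBCAB ⇒ ABC·BC·AB·BC·AB·ABC·BC·BC·AB·ABC·BC·ABC·BC·AB·BC·AB·BC·AB·ABC·BC·ABC·BC·AB·BC·AB·ABC·BC·AB·BC·AB·ABC·BC·BC·AB·ABC·BC·ABC·BC·AB·BC·AB·BC·AB·ABC·BC·ABC·BC·AB·BC·AB·ABC·BC·AB·BC·AB·ABC·BC·BC·AB·ABC·BC·ABC·BC·AB·BC·AB·ABC·BC·BC·AB·ABC·BC·ABC·BC·AB·BC·AB·BC·AB·ABC·BC·ABC·BC·AB·BC·AB·BC·AB·ABC·BC·ABC·BC·AB·BC·AB·ABC·BC·AB·BC·AB·ABC·BC·BC·AB·ABC·BC
    A ↦ ABC
    B ↦ BC
    C ↦ AB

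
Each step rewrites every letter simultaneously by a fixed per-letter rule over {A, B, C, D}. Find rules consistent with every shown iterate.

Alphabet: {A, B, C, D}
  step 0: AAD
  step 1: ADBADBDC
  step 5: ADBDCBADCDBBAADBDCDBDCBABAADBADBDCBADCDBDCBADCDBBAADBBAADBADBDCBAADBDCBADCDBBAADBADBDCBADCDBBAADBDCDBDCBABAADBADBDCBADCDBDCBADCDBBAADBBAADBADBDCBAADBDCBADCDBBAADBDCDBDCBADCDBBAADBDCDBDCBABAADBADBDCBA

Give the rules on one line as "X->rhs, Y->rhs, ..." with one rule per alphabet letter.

  step 0 ⇒ step 1: AAD ⇒ ADB·ADB·DC
    A ↦ ADB
    D ↦ DC
    B ↦ BA  (constrained at step 1)
    C ↦ DB  (constrained at step 1)

A->ADB, B->BA, C->DB, D->DC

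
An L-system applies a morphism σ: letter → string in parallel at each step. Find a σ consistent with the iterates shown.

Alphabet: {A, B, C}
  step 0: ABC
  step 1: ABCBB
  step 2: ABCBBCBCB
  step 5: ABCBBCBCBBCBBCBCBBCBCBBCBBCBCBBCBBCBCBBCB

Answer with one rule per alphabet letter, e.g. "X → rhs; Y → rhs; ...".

  step 1 ⇒ step 2: ABCBB ⇒ AB·CB·B·CB·CB
    A ↦ AB
    B ↦ CB
    C ↦ B

A->AB, B->CB, C->B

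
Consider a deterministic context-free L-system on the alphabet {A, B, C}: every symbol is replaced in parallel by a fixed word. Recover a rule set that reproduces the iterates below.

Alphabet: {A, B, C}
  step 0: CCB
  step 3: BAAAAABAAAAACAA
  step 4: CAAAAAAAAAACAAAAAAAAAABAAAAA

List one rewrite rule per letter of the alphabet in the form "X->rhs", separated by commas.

A->AA, B->C, C->BA

  step 3 ⇒ step 4: BAAAAABAAAAACAA ⇒ C·AA·AA·AA·AA·AA·C·AA·AA·AA·AA·AA·BA·AA·AA
    A ↦ AA
    B ↦ C
    C ↦ BA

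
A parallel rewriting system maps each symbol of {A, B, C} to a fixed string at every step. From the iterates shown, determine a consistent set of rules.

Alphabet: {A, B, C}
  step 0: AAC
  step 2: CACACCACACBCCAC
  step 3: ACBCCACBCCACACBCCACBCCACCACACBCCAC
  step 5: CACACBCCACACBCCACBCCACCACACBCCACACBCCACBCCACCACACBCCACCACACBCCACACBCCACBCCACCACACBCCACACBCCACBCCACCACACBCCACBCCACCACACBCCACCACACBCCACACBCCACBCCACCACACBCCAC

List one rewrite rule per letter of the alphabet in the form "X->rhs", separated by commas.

  step 2 ⇒ step 3: CACACCACACBCCAC ⇒ AC·BCC·AC·BCC·AC·AC·BCC·AC·BCC·AC·C·AC·AC·BCC·AC
    A ↦ BCC
    B ↦ C
    C ↦ AC

A->BCC, B->C, C->AC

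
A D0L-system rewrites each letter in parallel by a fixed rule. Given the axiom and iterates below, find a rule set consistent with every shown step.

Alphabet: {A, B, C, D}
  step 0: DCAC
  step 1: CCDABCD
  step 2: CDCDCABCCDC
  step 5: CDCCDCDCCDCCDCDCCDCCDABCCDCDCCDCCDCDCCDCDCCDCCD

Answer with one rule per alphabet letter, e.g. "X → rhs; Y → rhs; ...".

  step 1 ⇒ step 2: CCDABCD ⇒ CD·CD·C·AB·C·CD·C
    A ↦ AB
    B ↦ C
    C ↦ CD
    D ↦ C

A->AB, B->C, C->CD, D->C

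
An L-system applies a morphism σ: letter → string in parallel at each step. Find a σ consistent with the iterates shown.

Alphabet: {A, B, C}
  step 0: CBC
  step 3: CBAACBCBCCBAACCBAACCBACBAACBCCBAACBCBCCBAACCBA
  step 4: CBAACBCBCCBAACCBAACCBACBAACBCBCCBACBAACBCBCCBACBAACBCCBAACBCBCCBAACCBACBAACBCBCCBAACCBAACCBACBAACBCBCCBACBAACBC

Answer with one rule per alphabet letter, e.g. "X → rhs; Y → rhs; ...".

A->BC, B->AC, C->CBA

  step 3 ⇒ step 4: CBAACBCBCCBAACCBAACCBACBAACBCCBAACBCBCCBAACCBA ⇒ CBA·AC·BC·BC·CBA·AC·CBA·AC·CBA·CBA·AC·BC·BC·CBA·CBA·AC·BC·BC·CBA·CBA·AC·BC·CBA·AC·BC·BC·CBA·AC·CBA·CBA·AC·BC·BC·CBA·AC·CBA·AC·CBA·CBA·AC·BC·BC·CBA·CBA·AC·BC
    A ↦ BC
    B ↦ AC
    C ↦ CBA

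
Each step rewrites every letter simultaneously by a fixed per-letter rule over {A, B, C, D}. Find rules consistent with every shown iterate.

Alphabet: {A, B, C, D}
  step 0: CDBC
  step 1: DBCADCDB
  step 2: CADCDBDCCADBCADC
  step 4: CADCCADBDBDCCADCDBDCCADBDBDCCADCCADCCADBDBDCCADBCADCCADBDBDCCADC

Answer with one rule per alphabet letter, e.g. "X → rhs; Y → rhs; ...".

A->DC, B->DC, C->DB, D->CA

  step 1 ⇒ step 2: DBCADCDB ⇒ CA·DC·DB·DC·CA·DB·CA·DC
    A ↦ DC
    B ↦ DC
    C ↦ DB
    D ↦ CA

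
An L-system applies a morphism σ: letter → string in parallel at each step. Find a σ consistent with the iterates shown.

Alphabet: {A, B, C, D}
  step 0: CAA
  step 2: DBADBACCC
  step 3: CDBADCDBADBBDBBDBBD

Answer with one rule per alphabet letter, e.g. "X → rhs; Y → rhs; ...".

A->D, B->DBA, C->BBD, D->C

  step 2 ⇒ step 3: DBADBACCC ⇒ C·DBA·D·C·DBA·D·BBD·BBD·BBD
    A ↦ D
    B ↦ DBA
    C ↦ BBD
    D ↦ C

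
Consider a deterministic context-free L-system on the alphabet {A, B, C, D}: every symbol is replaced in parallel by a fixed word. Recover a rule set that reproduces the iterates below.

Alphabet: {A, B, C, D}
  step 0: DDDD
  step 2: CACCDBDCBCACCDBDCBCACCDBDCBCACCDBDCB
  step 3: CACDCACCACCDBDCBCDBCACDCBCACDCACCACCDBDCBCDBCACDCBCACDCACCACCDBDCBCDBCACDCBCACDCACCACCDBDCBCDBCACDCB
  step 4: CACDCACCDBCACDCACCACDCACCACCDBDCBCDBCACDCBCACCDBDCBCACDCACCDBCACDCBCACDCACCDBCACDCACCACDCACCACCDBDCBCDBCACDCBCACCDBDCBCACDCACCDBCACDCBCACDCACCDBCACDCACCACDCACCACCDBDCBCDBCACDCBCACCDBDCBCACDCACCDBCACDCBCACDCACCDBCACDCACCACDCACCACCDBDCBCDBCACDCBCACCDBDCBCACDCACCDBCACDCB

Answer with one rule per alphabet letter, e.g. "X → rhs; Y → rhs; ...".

A->D, B->DCB, C->CAC, D->CDB

  step 3 ⇒ step 4: CACDCACCACCDBDCBCDBCACDCBCACDCACCACCDBDCBCDBCACDCBCACDCACCACCDBDCBCDBCACDCBCACDCACCACCDBDCBCDBCACDCB ⇒ CAC·D·CAC·CDB·CAC·D·CAC·CAC·D·CAC·CAC·CDB·DCB·CDB·CAC·DCB·CAC·CDB·DCB·CAC·D·CAC·CDB·CAC·DCB·CAC·D·CAC·CDB·CAC·D·CAC·CAC·D·CAC·CAC·CDB·DCB·CDB·CAC·DCB·CAC·CDB·DCB·CAC·D·CAC·CDB·CAC·DCB·CAC·D·CAC·CDB·CAC·D·CAC·CAC·D·CAC·CAC·CDB·DCB·CDB·CAC·DCB·CAC·CDB·DCB·CAC·D·CAC·CDB·CAC·DCB·CAC·D·CAC·CDB·CAC·D·CAC·CAC·D·CAC·CAC·CDB·DCB·CDB·CAC·DCB·CAC·CDB·DCB·CAC·D·CAC·CDB·CAC·DCB
    A ↦ D
    B ↦ DCB
    C ↦ CAC
    D ↦ CDB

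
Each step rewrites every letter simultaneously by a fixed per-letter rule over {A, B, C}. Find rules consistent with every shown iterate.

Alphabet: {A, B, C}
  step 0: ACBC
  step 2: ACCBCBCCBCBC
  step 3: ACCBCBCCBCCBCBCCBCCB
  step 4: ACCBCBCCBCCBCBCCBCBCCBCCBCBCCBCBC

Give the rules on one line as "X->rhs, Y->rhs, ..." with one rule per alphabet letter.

  step 3 ⇒ step 4: ACCBCBCCBCCBCBCCBCCB ⇒ AC·CB·CB·C·CB·C·CB·CB·C·CB·CB·C·CB·C·CB·CB·C·CB·CB·C
    A ↦ AC
    B ↦ C
    C ↦ CB

A->AC, B->C, C->CB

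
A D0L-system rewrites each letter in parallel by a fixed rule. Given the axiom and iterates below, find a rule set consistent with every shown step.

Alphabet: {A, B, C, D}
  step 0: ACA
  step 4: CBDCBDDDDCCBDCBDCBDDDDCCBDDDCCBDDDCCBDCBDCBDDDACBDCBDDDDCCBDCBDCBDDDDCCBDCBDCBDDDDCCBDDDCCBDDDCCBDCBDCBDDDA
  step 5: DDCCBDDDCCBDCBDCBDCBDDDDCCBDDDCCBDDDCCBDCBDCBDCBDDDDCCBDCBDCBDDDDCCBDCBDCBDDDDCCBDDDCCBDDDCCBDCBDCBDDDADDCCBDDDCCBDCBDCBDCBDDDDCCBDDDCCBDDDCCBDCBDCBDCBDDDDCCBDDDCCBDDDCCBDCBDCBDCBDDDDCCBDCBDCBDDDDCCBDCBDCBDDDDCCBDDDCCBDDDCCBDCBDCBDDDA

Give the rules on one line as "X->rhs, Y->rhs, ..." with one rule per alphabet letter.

A->DDA, B->DC, C->D, D->CBD

  step 4 ⇒ step 5: CBDCBDDDDCCBDCBDCBDDDDCCBDDDCCBDDDCCBDCBDCBDDDACBDCBDDDDCCBDCBDCBDDDDCCBDCBDCBDDDDCCBDDDCCBDDDCCBDCBDCBDDDA ⇒ D·DC·CBD·D·DC·CBD·CBD·CBD·CBD·D·D·DC·CBD·D·DC·CBD·D·DC·CBD·CBD·CBD·CBD·D·D·DC·CBD·CBD·CBD·D·D·DC·CBD·CBD·CBD·D·D·DC·CBD·D·DC·CBD·D·DC·CBD·CBD·CBD·DDA·D·DC·CBD·D·DC·CBD·CBD·CBD·CBD·D·D·DC·CBD·D·DC·CBD·D·DC·CBD·CBD·CBD·CBD·D·D·DC·CBD·D·DC·CBD·D·DC·CBD·CBD·CBD·CBD·D·D·DC·CBD·CBD·CBD·D·D·DC·CBD·CBD·CBD·D·D·DC·CBD·D·DC·CBD·D·DC·CBD·CBD·CBD·DDA
    A ↦ DDA
    B ↦ DC
    C ↦ D
    D ↦ CBD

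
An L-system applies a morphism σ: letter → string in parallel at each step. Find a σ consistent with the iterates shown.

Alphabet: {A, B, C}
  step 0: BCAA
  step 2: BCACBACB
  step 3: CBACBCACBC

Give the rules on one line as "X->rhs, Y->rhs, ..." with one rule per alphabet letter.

A->AC, B->C, C->B

  step 2 ⇒ step 3: BCACBACB ⇒ C·B·AC·B·C·AC·B·C
    A ↦ AC
    B ↦ C
    C ↦ B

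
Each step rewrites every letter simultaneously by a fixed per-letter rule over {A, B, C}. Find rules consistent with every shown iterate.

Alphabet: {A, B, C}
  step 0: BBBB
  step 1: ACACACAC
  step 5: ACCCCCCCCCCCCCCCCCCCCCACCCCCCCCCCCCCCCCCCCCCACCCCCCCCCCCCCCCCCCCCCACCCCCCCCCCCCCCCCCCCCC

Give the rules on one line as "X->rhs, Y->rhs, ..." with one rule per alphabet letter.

A->B, B->AC, C->CC

  step 0 ⇒ step 1: BBBB ⇒ AC·AC·AC·AC
    B ↦ AC
    A ↦ B  (constrained at step 1)
    C ↦ CC  (constrained at step 1)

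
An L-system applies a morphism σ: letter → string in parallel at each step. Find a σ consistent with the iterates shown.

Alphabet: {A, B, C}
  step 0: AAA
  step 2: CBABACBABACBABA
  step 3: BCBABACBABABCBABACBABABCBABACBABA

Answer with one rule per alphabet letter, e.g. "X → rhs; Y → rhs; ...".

  step 2 ⇒ step 3: CBABACBABACBABA ⇒ B·CBA·BA·CBA·BA·B·CBA·BA·CBA·BA·B·CBA·BA·CBA·BA
    A ↦ BA
    B ↦ CBA
    C ↦ B

A->BA, B->CBA, C->B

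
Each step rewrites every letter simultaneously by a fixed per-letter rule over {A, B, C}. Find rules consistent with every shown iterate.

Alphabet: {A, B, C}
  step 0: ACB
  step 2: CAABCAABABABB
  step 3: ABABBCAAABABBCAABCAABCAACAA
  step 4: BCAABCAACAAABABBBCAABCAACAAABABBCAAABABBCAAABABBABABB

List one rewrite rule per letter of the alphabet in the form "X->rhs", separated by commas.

  step 3 ⇒ step 4: ABABBCAAABABBCAABCAABCAACAA ⇒ B·CAA·B·CAA·CAA·ABA·B·B·B·CAA·B·CAA·CAA·ABA·B·B·CAA·ABA·B·B·CAA·ABA·B·B·ABA·B·B
    A ↦ B
    B ↦ CAA
    C ↦ ABA

A->B, B->CAA, C->ABA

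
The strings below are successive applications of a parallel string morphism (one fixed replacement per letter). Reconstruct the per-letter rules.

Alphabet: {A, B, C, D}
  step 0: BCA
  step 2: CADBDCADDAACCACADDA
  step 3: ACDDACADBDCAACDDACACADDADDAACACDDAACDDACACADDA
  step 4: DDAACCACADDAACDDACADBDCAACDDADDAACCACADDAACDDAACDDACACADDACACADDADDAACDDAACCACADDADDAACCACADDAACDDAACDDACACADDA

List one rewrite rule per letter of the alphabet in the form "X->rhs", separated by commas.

  step 3 ⇒ step 4: ACDDACADBDCAACDDACACADDADDAACACDDAACDDACACADDA ⇒ DDA·AC·CA·CA·DDA·AC·DDA·CA·DBD·CA·AC·DDA·DDA·AC·CA·CA·DDA·AC·DDA·AC·DDA·CA·CA·DDA·CA·CA·DDA·DDA·AC·DDA·AC·CA·CA·DDA·DDA·AC·CA·CA·DDA·AC·DDA·AC·DDA·CA·CA·DDA
    A ↦ DDA
    B ↦ DBD
    C ↦ AC
    D ↦ CA

A->DDA, B->DBD, C->AC, D->CA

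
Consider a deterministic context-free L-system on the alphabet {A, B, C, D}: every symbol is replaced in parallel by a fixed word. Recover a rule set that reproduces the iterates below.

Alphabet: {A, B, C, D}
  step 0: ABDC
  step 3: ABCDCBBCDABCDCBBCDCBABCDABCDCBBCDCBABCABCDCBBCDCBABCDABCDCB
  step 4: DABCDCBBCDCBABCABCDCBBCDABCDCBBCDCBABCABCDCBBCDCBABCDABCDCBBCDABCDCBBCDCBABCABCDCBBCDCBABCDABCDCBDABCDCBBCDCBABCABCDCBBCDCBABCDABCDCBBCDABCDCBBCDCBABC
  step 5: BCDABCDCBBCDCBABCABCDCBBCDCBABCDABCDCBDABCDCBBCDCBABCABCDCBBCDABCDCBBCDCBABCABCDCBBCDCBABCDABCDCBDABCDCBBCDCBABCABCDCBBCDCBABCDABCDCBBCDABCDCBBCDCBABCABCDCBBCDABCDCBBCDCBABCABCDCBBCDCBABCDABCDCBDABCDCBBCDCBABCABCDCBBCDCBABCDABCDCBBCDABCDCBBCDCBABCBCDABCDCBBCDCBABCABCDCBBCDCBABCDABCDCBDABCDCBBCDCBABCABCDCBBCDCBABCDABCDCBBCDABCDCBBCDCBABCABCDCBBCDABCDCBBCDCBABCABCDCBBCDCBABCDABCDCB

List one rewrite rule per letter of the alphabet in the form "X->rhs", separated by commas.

  step 4 ⇒ step 5: DABCDCBBCDCBABCABCDCBBCDABCDCBBCDCBABCABCDCBBCDCBABCDABCDCBBCDABCDCBBCDCBABCABCDCBBCDCBABCDABCDCBDABCDCBBCDCBABCABCDCBBCDCBABCDABCDCBBCDABCDCBBCDCBABC ⇒ BC·D·ABC·DCB·BC·DCB·ABC·ABC·DCB·BC·DCB·ABC·D·ABC·DCB·D·ABC·DCB·BC·DCB·ABC·ABC·DCB·BC·D·ABC·DCB·BC·DCB·ABC·ABC·DCB·BC·DCB·ABC·D·ABC·DCB·D·ABC·DCB·BC·DCB·ABC·ABC·DCB·BC·DCB·ABC·D·ABC·DCB·BC·D·ABC·DCB·BC·DCB·ABC·ABC·DCB·BC·D·ABC·DCB·BC·DCB·ABC·ABC·DCB·BC·DCB·ABC·D·ABC·DCB·D·ABC·DCB·BC·DCB·ABC·ABC·DCB·BC·DCB·ABC·D·ABC·DCB·BC·D·ABC·DCB·BC·DCB·ABC·BC·D·ABC·DCB·BC·DCB·ABC·ABC·DCB·BC·DCB·ABC·D·ABC·DCB·D·ABC·DCB·BC·DCB·ABC·ABC·DCB·BC·DCB·ABC·D·ABC·DCB·BC·D·ABC·DCB·BC·DCB·ABC·ABC·DCB·BC·D·ABC·DCB·BC·DCB·ABC·ABC·DCB·BC·DCB·ABC·D·ABC·DCB
    A ↦ D
    B ↦ ABC
    C ↦ DCB
    D ↦ BC

A->D, B->ABC, C->DCB, D->BC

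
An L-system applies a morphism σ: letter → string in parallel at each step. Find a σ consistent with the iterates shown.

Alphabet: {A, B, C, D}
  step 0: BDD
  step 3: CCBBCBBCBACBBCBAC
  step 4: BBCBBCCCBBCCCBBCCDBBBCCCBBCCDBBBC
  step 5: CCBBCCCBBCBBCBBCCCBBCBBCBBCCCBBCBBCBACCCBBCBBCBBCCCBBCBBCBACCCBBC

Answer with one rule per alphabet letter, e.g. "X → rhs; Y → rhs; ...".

  step 4 ⇒ step 5: BBCBBCCCBBCCCBBCCDBBBCCCBBCCDBBBC ⇒ C·C·BBC·C·C·BBC·BBC·BBC·C·C·BBC·BBC·BBC·C·C·BBC·BBC·BA·C·C·C·BBC·BBC·BBC·C·C·BBC·BBC·BA·C·C·C·BBC
    B ↦ C
    C ↦ BBC
    D ↦ BA
  step 3 ⇒ step 4: CCBBCBBCBACBBCBAC ⇒ BBC·BBC·C·C·BBC·C·C·BBC·C·DB·BBC·C·C·BBC·C·DB·BBC
    A ↦ DB

A->DB, B->C, C->BBC, D->BA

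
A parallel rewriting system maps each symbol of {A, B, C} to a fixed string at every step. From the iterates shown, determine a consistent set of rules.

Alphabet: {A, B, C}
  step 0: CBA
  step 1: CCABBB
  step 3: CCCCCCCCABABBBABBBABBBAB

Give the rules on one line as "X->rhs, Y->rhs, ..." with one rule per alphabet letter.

  step 0 ⇒ step 1: CBA ⇒ CC·AB·BB
    A ↦ BB
    B ↦ AB
    C ↦ CC

A->BB, B->AB, C->CC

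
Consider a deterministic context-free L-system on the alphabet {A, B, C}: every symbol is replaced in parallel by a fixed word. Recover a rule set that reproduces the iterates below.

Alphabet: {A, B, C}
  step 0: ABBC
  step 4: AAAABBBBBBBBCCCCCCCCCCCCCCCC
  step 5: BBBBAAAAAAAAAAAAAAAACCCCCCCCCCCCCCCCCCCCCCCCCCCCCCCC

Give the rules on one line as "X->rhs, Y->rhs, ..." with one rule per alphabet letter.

  step 4 ⇒ step 5: AAAABBBBBBBBCCCCCCCCCCCCCCCC ⇒ B·B·B·B·AA·AA·AA·AA·AA·AA·AA·AA·CC·CC·CC·CC·CC·CC·CC·CC·CC·CC·CC·CC·CC·CC·CC·CC
    A ↦ B
    B ↦ AA
    C ↦ CC

A->B, B->AA, C->CC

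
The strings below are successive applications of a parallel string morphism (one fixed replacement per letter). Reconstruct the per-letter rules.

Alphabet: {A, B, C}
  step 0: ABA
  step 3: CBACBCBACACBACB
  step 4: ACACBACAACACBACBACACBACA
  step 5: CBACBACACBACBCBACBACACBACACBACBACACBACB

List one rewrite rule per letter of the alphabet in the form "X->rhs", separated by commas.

A->CB, B->CA, C->A

  step 4 ⇒ step 5: ACACBACAACACBACBACACBACA ⇒ CB·A·CB·A·CA·CB·A·CB·CB·A·CB·A·CA·CB·A·CA·CB·A·CB·A·CA·CB·A·CB
    A ↦ CB
    B ↦ CA
    C ↦ A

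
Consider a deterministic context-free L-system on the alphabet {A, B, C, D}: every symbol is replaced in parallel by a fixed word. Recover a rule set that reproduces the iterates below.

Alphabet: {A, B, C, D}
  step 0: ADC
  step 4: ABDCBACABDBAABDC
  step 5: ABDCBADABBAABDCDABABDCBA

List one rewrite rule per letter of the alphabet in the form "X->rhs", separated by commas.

A->AB, B->D, C->BA, D->C

  step 4 ⇒ step 5: ABDCBACABDBAABDC ⇒ AB·D·C·BA·D·AB·BA·AB·D·C·D·AB·AB·D·C·BA
    A ↦ AB
    B ↦ D
    C ↦ BA
    D ↦ C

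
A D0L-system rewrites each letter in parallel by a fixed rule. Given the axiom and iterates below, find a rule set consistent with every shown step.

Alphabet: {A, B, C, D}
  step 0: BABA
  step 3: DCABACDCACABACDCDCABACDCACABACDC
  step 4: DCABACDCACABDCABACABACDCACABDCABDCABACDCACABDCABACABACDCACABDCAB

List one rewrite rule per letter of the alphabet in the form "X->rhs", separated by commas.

  step 3 ⇒ step 4: DCABACDCACABACDCDCABACDCACABACDC ⇒ DC·AB·AC·DC·AC·AB·DC·AB·AC·AB·AC·DC·AC·AB·DC·AB·DC·AB·AC·DC·AC·AB·DC·AB·AC·AB·AC·DC·AC·AB·DC·AB
    A ↦ AC
    B ↦ DC
    C ↦ AB
    D ↦ DC

A->AC, B->DC, C->AB, D->DC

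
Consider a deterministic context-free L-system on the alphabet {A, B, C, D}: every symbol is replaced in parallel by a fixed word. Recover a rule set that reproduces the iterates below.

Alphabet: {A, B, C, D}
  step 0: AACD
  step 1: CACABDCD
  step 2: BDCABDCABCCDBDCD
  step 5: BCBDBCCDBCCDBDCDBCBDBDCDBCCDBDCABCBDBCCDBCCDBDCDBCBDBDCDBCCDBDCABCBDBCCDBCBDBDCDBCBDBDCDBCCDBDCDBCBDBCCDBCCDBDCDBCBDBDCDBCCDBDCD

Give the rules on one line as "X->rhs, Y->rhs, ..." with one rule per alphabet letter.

A->CA, B->BC, C->BD, D->CD

  step 1 ⇒ step 2: CACABDCD ⇒ BD·CA·BD·CA·BC·CD·BD·CD
    A ↦ CA
    B ↦ BC
    C ↦ BD
    D ↦ CD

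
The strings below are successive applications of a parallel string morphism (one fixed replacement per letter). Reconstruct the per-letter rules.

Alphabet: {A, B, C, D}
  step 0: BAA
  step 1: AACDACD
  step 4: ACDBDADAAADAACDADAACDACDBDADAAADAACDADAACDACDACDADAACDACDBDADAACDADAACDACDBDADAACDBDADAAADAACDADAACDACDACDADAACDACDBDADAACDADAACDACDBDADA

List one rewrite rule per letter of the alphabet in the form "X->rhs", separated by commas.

A->ACD, B->A, C->BD, D->ADA

  step 0 ⇒ step 1: BAA ⇒ A·ACD·ACD
    A ↦ ACD
    B ↦ A
    C ↦ BD  (constrained at step 1)
    D ↦ ADA  (constrained at step 1)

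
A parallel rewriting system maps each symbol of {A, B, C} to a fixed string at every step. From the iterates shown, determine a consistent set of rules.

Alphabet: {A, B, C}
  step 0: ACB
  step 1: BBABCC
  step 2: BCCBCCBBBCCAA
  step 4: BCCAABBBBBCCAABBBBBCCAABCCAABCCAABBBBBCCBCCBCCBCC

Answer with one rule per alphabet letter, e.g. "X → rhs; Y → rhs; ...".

  step 1 ⇒ step 2: BBABCC ⇒ BCC·BCC·BB·BCC·A·A
    A ↦ BB
    B ↦ BCC
    C ↦ A

A->BB, B->BCC, C->A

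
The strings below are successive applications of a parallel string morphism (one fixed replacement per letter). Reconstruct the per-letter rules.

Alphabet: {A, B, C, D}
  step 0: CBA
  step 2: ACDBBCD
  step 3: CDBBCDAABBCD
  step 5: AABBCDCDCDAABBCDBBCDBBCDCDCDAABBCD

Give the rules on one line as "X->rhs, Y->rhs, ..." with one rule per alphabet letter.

A->CD, B->A, C->B, D->BCD

  step 2 ⇒ step 3: ACDBBCD ⇒ CD·B·BCD·A·A·B·BCD
    A ↦ CD
    B ↦ A
    C ↦ B
    D ↦ BCD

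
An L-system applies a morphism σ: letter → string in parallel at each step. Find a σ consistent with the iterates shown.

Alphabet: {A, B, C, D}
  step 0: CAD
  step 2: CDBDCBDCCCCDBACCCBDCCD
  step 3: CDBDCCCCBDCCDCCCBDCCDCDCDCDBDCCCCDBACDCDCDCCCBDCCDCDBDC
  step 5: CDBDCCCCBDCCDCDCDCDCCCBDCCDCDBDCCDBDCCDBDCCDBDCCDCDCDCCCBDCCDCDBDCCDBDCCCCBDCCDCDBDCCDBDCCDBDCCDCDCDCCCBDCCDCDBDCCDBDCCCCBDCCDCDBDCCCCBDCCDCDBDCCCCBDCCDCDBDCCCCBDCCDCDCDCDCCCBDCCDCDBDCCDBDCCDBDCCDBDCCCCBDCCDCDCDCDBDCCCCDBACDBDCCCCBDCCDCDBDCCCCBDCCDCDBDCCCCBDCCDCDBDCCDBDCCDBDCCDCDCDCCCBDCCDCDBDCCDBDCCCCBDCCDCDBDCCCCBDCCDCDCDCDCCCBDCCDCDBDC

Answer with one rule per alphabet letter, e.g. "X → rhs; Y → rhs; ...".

  step 2 ⇒ step 3: CDBDCBDCCCCDBACCCBDCCD ⇒ CD·BDC·CCC·BDC·CD·CCC·BDC·CD·CD·CD·CD·BDC·CCC·DBA·CD·CD·CD·CCC·BDC·CD·CD·BDC
    A ↦ DBA
    B ↦ CCC
    C ↦ CD
    D ↦ BDC

A->DBA, B->CCC, C->CD, D->BDC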